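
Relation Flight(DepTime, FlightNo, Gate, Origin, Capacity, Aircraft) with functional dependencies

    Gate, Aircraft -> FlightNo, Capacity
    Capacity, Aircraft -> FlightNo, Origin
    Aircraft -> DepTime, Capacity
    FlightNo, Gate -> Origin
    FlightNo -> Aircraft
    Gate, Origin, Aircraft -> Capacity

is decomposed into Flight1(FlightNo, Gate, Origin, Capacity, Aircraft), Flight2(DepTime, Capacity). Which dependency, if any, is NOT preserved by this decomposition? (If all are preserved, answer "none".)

Aircraft -> DepTime, Capacity

Check Aircraft → DepTime, Capacity: no single fragment contains all of {DepTime, Capacity, Aircraft}, and the restricted closure of {Aircraft} across the fragments never reaches {DepTime, Capacity}.
Gate, Aircraft → FlightNo, Capacity is preserved.
Capacity, Aircraft → FlightNo, Origin is preserved.
FlightNo, Gate → Origin is preserved.
FlightNo → Aircraft is preserved.
Gate, Origin, Aircraft → Capacity is preserved.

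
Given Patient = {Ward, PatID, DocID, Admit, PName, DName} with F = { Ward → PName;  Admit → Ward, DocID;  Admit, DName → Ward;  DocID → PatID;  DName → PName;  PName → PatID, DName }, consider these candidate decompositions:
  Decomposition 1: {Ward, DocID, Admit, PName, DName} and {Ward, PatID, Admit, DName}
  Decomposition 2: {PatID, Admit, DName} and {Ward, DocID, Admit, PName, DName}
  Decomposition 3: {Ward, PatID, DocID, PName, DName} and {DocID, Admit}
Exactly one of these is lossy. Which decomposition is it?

Decomposition 1: common = {Ward, Admit, DName}, closure = {Ward, PatID, DocID, Admit, PName, DName} → lossless.
Decomposition 2: common = {Admit, DName}, closure = {Ward, PatID, DocID, Admit, PName, DName} → lossless.
Decomposition 3: common = {DocID}, closure = {PatID, DocID} → lossy.

Decomposition 3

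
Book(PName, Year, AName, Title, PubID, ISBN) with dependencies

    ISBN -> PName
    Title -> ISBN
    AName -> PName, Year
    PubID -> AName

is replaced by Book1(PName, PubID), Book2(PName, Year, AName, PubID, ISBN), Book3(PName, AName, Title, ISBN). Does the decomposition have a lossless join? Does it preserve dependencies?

lossy but dependency-preserving

Lossless test (chase): Rows 2 and 3 agree on AName; apply AName→PName, Year and equate their PName, Year entries. Rows 1 and 2 agree on PubID; apply PubID→AName and equate their AName entries. Rows 1 and 2 agree on AName; apply AName→PName, Year and equate their PName, Year entries. No row becomes fully distinguished — the join is lossy.
Dependency preservation: every FD's attributes lie within a single fragment, so each can be enforced locally — preserved.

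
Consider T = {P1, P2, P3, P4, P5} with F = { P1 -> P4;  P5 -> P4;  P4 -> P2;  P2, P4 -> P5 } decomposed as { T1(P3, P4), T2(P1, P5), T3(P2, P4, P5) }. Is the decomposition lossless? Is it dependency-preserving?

lossy but dependency-preserving

Lossless test (chase): Rows 2 and 3 agree on P5; apply P5→P4 and equate their P4 entries. Rows 1 and 2 agree on P4; apply P4→P2 and equate their P2 entries. Rows 1 and 3 agree on P4; apply P4→P2 and equate their P2 entries. Rows 1 and 2 agree on P2, P4; apply P2, P4→P5 and equate their P5 entries. No row becomes fully distinguished — the join is lossy.
Dependency preservation: P1 → P4 is not contained in any single fragment, but the restricted closure of its left-hand side across the fragments still reaches the right-hand side; the remaining FDs each lie inside some fragment. All dependencies are preserved.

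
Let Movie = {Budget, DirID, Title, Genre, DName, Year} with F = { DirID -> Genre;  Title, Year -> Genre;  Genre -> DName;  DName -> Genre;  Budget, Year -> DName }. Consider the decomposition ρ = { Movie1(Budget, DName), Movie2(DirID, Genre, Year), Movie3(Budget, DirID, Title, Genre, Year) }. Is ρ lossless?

Chase test. Columns are Budget, DirID, Title, Genre, DName, Year; row i has aⱼ where attribute j ∈ Moviei, else bᵢⱼ.
Initial tableau (one row per fragment):
  row 1: a1 b12 b13 b14 a5 b16
  row 2: b21 a2 b23 a4 b25 a6
  row 3: a1 a2 a3 a4 b35 a6
Rows 2 and 3 agree on Genre; apply Genre→DName and equate their DName entries.
No row becomes fully distinguished — the join is lossy.

No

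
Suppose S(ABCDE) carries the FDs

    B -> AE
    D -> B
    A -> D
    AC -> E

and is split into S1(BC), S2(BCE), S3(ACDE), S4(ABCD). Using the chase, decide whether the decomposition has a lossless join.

Yes

Chase test. Columns are ABCDE; row i has aⱼ where attribute j ∈ Si, else bᵢⱼ.
Initial tableau (one row per fragment):
  row 1: b11 a2 a3 b14 b15
  row 2: b21 a2 a3 b24 a5
  row 3: a1 b32 a3 a4 a5
  row 4: a1 a2 a3 a4 b45
Rows 1 and 2 agree on B; apply B→AE and equate their AE entries.
Rows 1 and 4 agree on B; apply B→AE and equate their AE entries.
Rows 3 and 4 agree on D; apply D→B and equate their B entries.
Rows 1 and 2 agree on A; apply A→D and equate their D entries.
Rows 1 and 3 agree on A; apply A→D and equate their D entries.
Row 1 is now all distinguished symbols — the join is lossless.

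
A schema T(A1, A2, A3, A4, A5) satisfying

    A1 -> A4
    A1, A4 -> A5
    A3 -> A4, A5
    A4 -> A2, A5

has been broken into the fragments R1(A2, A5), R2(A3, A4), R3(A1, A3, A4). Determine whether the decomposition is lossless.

No

Chase test. Columns are A1, A2, A3, A4, A5; row i has aⱼ where attribute j ∈ Ri, else bᵢⱼ.
Initial tableau (one row per fragment):
  row 1: b11 a2 b13 b14 a5
  row 2: b21 b22 a3 a4 b25
  row 3: a1 b32 a3 a4 b35
Rows 2 and 3 agree on A3; apply A3→A4, A5 and equate their A4, A5 entries.
Rows 2 and 3 agree on A4; apply A4→A2, A5 and equate their A2, A5 entries.
No row becomes fully distinguished — the join is lossy.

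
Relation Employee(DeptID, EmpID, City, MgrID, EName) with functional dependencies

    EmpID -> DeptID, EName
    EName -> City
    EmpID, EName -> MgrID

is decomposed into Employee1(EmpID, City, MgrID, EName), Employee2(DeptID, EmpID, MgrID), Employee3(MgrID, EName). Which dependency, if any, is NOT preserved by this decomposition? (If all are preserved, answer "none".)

none

EmpID → DeptID, EName: restricted closure across fragments reaches DeptID, EName.
EName → City lies within Employee1.
EmpID, EName → MgrID lies within Employee1.
Every dependency is enforceable on the fragments, so the decomposition is dependency-preserving.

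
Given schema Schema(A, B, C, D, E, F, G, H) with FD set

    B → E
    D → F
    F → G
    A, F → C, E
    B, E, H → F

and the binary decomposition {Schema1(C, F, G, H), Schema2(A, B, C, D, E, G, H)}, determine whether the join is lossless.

No

Common attributes: Schema1 ∩ Schema2 = {C, G, H}.
No dependency enlarges {C, G, H}, so (C, G, H)⁺ = {C, G, H}.
The closure contains neither all of Schema1 = {C, F, G, H} nor all of Schema2 = {A, B, C, D, E, G, H}, so the common attributes are not a superkey of either fragment. The join is lossy.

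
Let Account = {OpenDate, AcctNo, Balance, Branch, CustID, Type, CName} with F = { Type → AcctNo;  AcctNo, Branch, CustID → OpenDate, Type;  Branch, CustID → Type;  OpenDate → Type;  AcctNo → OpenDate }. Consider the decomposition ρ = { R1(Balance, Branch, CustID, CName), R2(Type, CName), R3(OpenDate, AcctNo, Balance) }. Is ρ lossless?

Chase test. Columns are OpenDate, AcctNo, Balance, Branch, CustID, Type, CName; row i has aⱼ where attribute j ∈ Ri, else bᵢⱼ.
Initial tableau (one row per fragment):
  row 1: b11 b12 a3 a4 a5 b16 a7
  row 2: b21 b22 b23 b24 b25 a6 a7
  row 3: a1 a2 a3 b34 b35 b36 b37
No row becomes fully distinguished — the join is lossy.

No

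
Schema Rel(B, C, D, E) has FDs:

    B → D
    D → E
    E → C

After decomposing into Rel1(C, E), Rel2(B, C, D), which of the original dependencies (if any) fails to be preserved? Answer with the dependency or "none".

Check D → E: no single fragment contains all of {D, E}, and the restricted closure of {D} across the fragments never reaches {E}.
B → D is preserved.
E → C is preserved.

D → E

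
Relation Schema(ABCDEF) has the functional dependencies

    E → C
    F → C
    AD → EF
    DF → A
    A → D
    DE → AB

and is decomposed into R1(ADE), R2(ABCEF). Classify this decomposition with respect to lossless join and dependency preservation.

Lossless test: (AE)⁺ = {ABCDEF}, which contains all of one fragment — lossless.
Dependency preservation: the restricted closure of {DF} across the fragments never reaches {A}, so DF → A cannot be enforced without a join — not preserved.

lossless but not dependency-preserving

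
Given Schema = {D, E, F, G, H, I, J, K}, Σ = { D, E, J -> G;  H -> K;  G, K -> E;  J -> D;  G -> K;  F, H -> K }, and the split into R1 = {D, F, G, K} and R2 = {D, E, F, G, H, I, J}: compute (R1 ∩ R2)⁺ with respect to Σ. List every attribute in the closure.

D, E, F, G, K

R1 ∩ R2 = {D, F, G}.
G → K applies, adding K
G, K → E applies, adding E
Closure: {D, E, F, G, K}.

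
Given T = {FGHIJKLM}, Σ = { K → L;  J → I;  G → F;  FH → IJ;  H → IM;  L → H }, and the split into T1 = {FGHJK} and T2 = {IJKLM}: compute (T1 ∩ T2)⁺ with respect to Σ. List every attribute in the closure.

HIJKLM

T1 ∩ T2 = {JK}.
K → L applies, adding L
J → I applies, adding I
L → H applies, adding H
H → IM applies, adding M
Closure: {HIJKLM}.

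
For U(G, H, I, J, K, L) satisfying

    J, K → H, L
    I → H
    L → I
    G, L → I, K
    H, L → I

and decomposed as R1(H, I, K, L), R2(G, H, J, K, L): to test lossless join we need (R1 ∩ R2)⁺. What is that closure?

H, I, K, L

R1 ∩ R2 = {H, K, L}.
L → I applies, adding I
Closure: {H, I, K, L}.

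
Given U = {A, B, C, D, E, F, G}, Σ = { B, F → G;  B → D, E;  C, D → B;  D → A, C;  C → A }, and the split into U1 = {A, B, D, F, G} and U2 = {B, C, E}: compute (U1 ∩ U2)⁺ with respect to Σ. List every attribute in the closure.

A, B, C, D, E

U1 ∩ U2 = {B}.
B → D, E applies, adding D, E
D → A, C applies, adding A, C
Closure: {A, B, C, D, E}.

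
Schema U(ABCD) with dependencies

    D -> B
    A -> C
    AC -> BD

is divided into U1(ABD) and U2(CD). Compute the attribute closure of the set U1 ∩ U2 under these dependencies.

BD

U1 ∩ U2 = {D}.
D → B applies, adding B
Closure: {BD}.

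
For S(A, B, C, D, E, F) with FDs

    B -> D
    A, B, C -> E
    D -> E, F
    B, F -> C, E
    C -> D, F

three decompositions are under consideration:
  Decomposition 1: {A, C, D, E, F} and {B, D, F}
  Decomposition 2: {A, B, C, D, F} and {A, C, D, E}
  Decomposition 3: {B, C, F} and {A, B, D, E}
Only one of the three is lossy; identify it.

Decomposition 1

Decomposition 1: common = {D, F}, closure = {D, E, F} → lossy.
Decomposition 2: common = {A, C, D}, closure = {A, C, D, E, F} → lossless.
Decomposition 3: common = {B}, closure = {B, C, D, E, F} → lossless.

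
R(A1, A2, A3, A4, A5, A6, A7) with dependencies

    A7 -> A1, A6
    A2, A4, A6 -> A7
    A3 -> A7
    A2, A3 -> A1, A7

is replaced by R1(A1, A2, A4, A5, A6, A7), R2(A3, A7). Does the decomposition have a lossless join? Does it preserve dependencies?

Lossless test: (A7)⁺ = {A1, A6, A7}, which is a superkey of neither fragment — lossy.
Dependency preservation: A2, A3 → A1, A7 is not contained in any single fragment, but the restricted closure of its left-hand side across the fragments still reaches the right-hand side; the remaining FDs each lie inside some fragment. All dependencies are preserved.

lossy but dependency-preserving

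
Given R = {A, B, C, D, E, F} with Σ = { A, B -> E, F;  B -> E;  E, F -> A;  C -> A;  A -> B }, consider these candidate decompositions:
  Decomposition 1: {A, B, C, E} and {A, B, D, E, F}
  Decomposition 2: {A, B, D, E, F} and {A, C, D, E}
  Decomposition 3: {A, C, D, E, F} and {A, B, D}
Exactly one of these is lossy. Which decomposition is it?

Decomposition 1

Decomposition 1: common = {A, B, E}, closure = {A, B, E, F} → lossy.
Decomposition 2: common = {A, D, E}, closure = {A, B, D, E, F} → lossless.
Decomposition 3: common = {A, D}, closure = {A, B, D, E, F} → lossless.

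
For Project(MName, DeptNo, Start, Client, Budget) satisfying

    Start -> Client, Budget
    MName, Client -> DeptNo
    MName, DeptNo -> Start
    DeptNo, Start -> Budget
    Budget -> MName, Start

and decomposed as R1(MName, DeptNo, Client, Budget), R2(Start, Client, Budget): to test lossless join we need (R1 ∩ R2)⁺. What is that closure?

MName, DeptNo, Start, Client, Budget

R1 ∩ R2 = {Client, Budget}.
Budget → MName, Start applies, adding MName, Start
MName, Client → DeptNo applies, adding DeptNo
Closure: {MName, DeptNo, Start, Client, Budget}.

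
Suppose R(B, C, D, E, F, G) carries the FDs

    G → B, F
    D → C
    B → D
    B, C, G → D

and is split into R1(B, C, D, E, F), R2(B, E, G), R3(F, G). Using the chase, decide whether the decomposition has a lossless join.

Chase test. Columns are B, C, D, E, F, G; row i has aⱼ where attribute j ∈ Ri, else bᵢⱼ.
Initial tableau (one row per fragment):
  row 1: a1 a2 a3 a4 a5 b16
  row 2: a1 b22 b23 a4 b25 a6
  row 3: b31 b32 b33 b34 a5 a6
Rows 2 and 3 agree on G; apply G→B, F and equate their B, F entries.
Rows 1 and 2 agree on B; apply B→D and equate their D entries.
Rows 1 and 3 agree on B; apply B→D and equate their D entries.
Rows 1 and 2 agree on D; apply D→C and equate their C entries.
Rows 1 and 3 agree on D; apply D→C and equate their C entries.
Row 2 is now all distinguished symbols — the join is lossless.

Yes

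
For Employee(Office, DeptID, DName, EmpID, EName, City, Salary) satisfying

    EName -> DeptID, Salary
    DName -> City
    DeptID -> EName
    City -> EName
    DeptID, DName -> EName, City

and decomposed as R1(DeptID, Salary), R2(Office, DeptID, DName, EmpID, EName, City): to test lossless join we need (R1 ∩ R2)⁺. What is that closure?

R1 ∩ R2 = {DeptID}.
DeptID → EName applies, adding EName
EName → DeptID, Salary applies, adding Salary
Closure: {DeptID, EName, Salary}.

DeptID, EName, Salary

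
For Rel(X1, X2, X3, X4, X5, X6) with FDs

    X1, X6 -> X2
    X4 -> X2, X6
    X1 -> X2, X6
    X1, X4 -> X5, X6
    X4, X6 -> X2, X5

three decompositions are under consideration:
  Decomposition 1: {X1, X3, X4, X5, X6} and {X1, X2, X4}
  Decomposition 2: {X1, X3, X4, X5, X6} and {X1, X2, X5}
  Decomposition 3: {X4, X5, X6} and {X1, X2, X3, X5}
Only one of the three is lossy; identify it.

Decomposition 1: common = {X1, X4}, closure = {X1, X2, X4, X5, X6} → lossless.
Decomposition 2: common = {X1, X5}, closure = {X1, X2, X5, X6} → lossless.
Decomposition 3: common = {X5}, closure = {X5} → lossy.

Decomposition 3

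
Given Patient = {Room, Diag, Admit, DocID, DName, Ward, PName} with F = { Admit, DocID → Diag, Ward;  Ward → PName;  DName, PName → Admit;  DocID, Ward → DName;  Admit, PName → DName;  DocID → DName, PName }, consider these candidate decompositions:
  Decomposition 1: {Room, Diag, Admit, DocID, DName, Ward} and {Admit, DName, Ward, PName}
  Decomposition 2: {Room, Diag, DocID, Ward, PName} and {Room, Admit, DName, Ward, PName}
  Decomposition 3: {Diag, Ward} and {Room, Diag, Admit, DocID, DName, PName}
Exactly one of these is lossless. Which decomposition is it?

Decomposition 1: common = {Admit, DName, Ward}, closure = {Admit, DName, Ward, PName} → lossless.
Decomposition 2: common = {Room, Ward, PName}, closure = {Room, Ward, PName} → lossy.
Decomposition 3: common = {Diag}, closure = {Diag} → lossy.

Decomposition 1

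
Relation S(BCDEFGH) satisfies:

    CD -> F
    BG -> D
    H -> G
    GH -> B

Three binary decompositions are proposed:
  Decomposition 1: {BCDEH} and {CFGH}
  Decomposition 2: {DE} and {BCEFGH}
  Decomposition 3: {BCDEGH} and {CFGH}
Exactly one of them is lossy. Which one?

Decomposition 1: common = {CH}, closure = {BCDFGH} → lossless.
Decomposition 2: common = {E}, closure = {E} → lossy.
Decomposition 3: common = {CGH}, closure = {BCDFGH} → lossless.

Decomposition 2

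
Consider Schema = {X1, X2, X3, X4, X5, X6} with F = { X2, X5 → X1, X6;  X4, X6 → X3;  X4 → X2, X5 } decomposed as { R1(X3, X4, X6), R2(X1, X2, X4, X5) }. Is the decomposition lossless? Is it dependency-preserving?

lossless but not dependency-preserving

Lossless test: (X4)⁺ = {X1, X2, X3, X4, X5, X6}, which contains all of one fragment — lossless.
Dependency preservation: the restricted closure of {X2, X5} across the fragments never reaches {X1, X6}, so X2, X5 → X1, X6 cannot be enforced without a join — not preserved.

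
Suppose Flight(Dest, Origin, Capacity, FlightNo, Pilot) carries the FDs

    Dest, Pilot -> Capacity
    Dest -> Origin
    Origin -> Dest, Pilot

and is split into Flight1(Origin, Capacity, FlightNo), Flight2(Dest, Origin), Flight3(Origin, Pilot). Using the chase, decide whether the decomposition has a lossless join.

Chase test. Columns are Dest, Origin, Capacity, FlightNo, Pilot; row i has aⱼ where attribute j ∈ Flighti, else bᵢⱼ.
Initial tableau (one row per fragment):
  row 1: b11 a2 a3 a4 b15
  row 2: a1 a2 b23 b24 b25
  row 3: b31 a2 b33 b34 a5
Rows 1 and 2 agree on Origin; apply Origin→Dest, Pilot and equate their Dest, Pilot entries.
Rows 1 and 3 agree on Origin; apply Origin→Dest, Pilot and equate their Dest, Pilot entries.
Rows 1 and 2 agree on Dest, Pilot; apply Dest, Pilot→Capacity and equate their Capacity entries.
Rows 1 and 3 agree on Dest, Pilot; apply Dest, Pilot→Capacity and equate their Capacity entries.
Row 1 is now all distinguished symbols — the join is lossless.

Yes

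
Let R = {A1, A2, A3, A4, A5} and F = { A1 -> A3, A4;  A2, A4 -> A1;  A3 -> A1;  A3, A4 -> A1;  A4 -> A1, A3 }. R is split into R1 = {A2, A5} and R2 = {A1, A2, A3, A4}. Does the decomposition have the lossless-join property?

No

Common attributes: R1 ∩ R2 = {A2}.
No dependency enlarges {A2}, so (A2)⁺ = {A2}.
The closure contains neither all of R1 = {A2, A5} nor all of R2 = {A1, A2, A3, A4}, so the common attributes are not a superkey of either fragment. The join is lossy.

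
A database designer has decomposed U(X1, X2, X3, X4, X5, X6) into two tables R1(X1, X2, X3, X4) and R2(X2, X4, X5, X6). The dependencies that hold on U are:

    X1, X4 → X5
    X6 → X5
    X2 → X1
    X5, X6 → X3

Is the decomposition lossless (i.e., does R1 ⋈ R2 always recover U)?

Common attributes: R1 ∩ R2 = {X2, X4}.
Closure of {X2, X4}: X2 → X1 applies, adding X1; X1, X4 → X5 applies, adding X5. So (X2, X4)⁺ = {X1, X2, X4, X5}.
The closure contains neither all of R1 = {X1, X2, X3, X4} nor all of R2 = {X2, X4, X5, X6}, so the common attributes are not a superkey of either fragment. The join is lossy.

No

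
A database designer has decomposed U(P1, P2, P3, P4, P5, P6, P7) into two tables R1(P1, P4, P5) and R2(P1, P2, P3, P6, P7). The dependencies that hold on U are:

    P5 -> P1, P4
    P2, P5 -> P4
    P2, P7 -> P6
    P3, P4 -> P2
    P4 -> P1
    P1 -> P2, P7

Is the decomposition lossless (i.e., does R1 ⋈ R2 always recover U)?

Common attributes: R1 ∩ R2 = {P1}.
Closure of {P1}: P1 → P2, P7 applies, adding P2, P7; P2, P7 → P6 applies, adding P6. So (P1)⁺ = {P1, P2, P6, P7}.
The closure contains neither all of R1 = {P1, P4, P5} nor all of R2 = {P1, P2, P3, P6, P7}, so the common attributes are not a superkey of either fragment. The join is lossy.

No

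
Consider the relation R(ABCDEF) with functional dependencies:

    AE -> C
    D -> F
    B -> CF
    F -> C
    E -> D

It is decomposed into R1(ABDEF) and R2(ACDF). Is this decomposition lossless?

Common attributes: R1 ∩ R2 = {ADF}.
Closure of {ADF}: F → C applies, adding C. So (ADF)⁺ = {ACDF}.
This closure contains every attribute of R2, so R1 ∩ R2 → R2. The join is lossless.

Yes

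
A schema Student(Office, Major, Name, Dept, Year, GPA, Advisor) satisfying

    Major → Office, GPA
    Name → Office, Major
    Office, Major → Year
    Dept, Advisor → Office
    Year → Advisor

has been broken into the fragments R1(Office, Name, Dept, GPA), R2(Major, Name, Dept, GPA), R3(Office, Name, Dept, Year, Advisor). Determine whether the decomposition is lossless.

Yes

Chase test. Columns are Office, Major, Name, Dept, Year, GPA, Advisor; row i has aⱼ where attribute j ∈ Ri, else bᵢⱼ.
Initial tableau (one row per fragment):
  row 1: a1 b12 a3 a4 b15 a6 b17
  row 2: b21 a2 a3 a4 b25 a6 b27
  row 3: a1 b32 a3 a4 a5 b36 a7
Rows 1 and 2 agree on Name; apply Name→Office, Major and equate their Office, Major entries.
Rows 1 and 3 agree on Name; apply Name→Office, Major and equate their Office, Major entries.
Rows 1 and 2 agree on Office, Major; apply Office, Major→Year and equate their Year entries.
Rows 1 and 3 agree on Office, Major; apply Office, Major→Year and equate their Year entries.
Rows 1 and 2 agree on Year; apply Year→Advisor and equate their Advisor entries.
Rows 1 and 3 agree on Year; apply Year→Advisor and equate their Advisor entries.
Rows 1 and 3 agree on Major; apply Major→Office, GPA and equate their Office, GPA entries.
Row 1 is now all distinguished symbols — the join is lossless.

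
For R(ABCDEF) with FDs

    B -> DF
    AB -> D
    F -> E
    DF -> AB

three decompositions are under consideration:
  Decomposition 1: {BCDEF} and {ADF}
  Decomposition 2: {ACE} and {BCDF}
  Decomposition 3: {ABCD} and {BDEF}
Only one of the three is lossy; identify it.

Decomposition 2

Decomposition 1: common = {DF}, closure = {ABDEF} → lossless.
Decomposition 2: common = {C}, closure = {C} → lossy.
Decomposition 3: common = {BD}, closure = {ABDEF} → lossless.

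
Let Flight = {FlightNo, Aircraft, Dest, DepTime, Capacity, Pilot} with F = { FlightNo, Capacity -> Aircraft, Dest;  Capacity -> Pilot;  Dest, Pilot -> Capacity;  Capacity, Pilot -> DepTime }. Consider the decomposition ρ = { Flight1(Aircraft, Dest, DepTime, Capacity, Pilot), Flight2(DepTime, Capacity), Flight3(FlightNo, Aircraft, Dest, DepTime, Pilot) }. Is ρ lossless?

Chase test. Columns are FlightNo, Aircraft, Dest, DepTime, Capacity, Pilot; row i has aⱼ where attribute j ∈ Flighti, else bᵢⱼ.
Initial tableau (one row per fragment):
  row 1: b11 a2 a3 a4 a5 a6
  row 2: b21 b22 b23 a4 a5 b26
  row 3: a1 a2 a3 a4 b35 a6
Rows 1 and 2 agree on Capacity; apply Capacity→Pilot and equate their Pilot entries.
Rows 1 and 3 agree on Dest, Pilot; apply Dest, Pilot→Capacity and equate their Capacity entries.
Row 3 is now all distinguished symbols — the join is lossless.

Yes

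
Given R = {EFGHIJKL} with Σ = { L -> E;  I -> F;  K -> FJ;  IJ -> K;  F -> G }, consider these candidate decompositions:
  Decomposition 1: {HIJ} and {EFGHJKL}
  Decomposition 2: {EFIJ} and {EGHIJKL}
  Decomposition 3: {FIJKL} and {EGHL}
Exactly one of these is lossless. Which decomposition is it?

Decomposition 2

Decomposition 1: common = {HJ}, closure = {HJ} → lossy.
Decomposition 2: common = {EIJ}, closure = {EFGIJK} → lossless.
Decomposition 3: common = {L}, closure = {EL} → lossy.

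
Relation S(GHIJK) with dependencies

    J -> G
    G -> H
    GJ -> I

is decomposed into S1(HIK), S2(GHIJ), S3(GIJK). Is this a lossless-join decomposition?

Chase test. Columns are GHIJK; row i has aⱼ where attribute j ∈ Si, else bᵢⱼ.
Initial tableau (one row per fragment):
  row 1: b11 a2 a3 b14 a5
  row 2: a1 a2 a3 a4 b25
  row 3: a1 b32 a3 a4 a5
Rows 2 and 3 agree on G; apply G→H and equate their H entries.
Row 3 is now all distinguished symbols — the join is lossless.

Yes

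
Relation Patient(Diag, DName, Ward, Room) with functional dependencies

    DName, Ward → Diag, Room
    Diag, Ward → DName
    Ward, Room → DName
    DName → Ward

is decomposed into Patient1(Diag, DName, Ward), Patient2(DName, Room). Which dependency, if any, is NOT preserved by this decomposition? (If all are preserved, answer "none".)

Ward, Room → DName

Check Ward, Room → DName: no single fragment contains all of {DName, Ward, Room}, and the restricted closure of {Ward, Room} across the fragments never reaches {DName}.
DName, Ward → Diag, Room is preserved.
Diag, Ward → DName is preserved.
DName → Ward is preserved.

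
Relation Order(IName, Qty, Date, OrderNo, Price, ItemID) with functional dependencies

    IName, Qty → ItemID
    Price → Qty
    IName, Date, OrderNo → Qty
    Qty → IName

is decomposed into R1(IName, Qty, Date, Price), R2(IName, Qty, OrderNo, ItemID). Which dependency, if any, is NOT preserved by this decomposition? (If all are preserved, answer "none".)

Check IName, Date, OrderNo → Qty: no single fragment contains all of {IName, Qty, Date, OrderNo}, and the restricted closure of {IName, Date, OrderNo} across the fragments never reaches {Qty}.
IName, Qty → ItemID is preserved.
Price → Qty is preserved.
Qty → IName is preserved.

IName, Date, OrderNo → Qty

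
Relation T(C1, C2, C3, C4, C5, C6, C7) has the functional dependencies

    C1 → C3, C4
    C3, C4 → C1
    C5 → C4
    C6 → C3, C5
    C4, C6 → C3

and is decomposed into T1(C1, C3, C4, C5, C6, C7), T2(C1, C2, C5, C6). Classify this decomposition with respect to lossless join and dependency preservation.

lossy but dependency-preserving

Lossless test: (C1, C5, C6)⁺ = {C1, C3, C4, C5, C6}, which is a superkey of neither fragment — lossy.
Dependency preservation: every FD's attributes lie within a single fragment, so each can be enforced locally — preserved.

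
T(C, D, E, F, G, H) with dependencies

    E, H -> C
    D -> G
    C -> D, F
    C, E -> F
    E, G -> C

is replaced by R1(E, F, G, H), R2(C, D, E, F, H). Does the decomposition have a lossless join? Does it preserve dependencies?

lossless but not dependency-preserving

Lossless test: (E, F, H)⁺ = {C, D, E, F, G, H}, which contains all of one fragment — lossless.
Dependency preservation: the restricted closure of {D} across the fragments never reaches {G}, so D → G cannot be enforced without a join — not preserved.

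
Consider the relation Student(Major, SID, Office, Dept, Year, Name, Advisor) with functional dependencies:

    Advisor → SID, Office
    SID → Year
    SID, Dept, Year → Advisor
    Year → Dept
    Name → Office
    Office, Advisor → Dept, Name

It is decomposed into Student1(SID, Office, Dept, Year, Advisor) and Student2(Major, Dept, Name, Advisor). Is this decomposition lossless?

Common attributes: Student1 ∩ Student2 = {Dept, Advisor}.
Closure of {Dept, Advisor}: Advisor → SID, Office applies, adding SID, Office; SID → Year applies, adding Year; Office, Advisor → Dept, Name applies, adding Name. So (Dept, Advisor)⁺ = {SID, Office, Dept, Year, Name, Advisor}.
This closure contains every attribute of Student1, so Student1 ∩ Student2 → Student1. The join is lossless.

Yes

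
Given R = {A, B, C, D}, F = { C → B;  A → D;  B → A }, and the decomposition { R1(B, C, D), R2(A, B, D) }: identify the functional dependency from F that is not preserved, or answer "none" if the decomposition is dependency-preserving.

C → B lies within R1.
A → D lies within R2.
B → A lies within R2.
Every dependency is enforceable on the fragments, so the decomposition is dependency-preserving.

none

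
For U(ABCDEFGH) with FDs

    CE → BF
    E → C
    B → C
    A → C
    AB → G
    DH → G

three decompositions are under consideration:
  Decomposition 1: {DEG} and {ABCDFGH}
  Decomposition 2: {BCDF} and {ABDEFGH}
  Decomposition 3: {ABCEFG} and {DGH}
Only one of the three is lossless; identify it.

Decomposition 1: common = {DG}, closure = {DG} → lossy.
Decomposition 2: common = {BDF}, closure = {BCDF} → lossless.
Decomposition 3: common = {G}, closure = {G} → lossy.

Decomposition 2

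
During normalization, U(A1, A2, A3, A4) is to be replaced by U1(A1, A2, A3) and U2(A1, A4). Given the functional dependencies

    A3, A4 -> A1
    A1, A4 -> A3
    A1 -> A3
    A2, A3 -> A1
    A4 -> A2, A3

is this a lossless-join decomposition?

Common attributes: U1 ∩ U2 = {A1}.
Closure of {A1}: A1 → A3 applies, adding A3. So (A1)⁺ = {A1, A3}.
The closure contains neither all of U1 = {A1, A2, A3} nor all of U2 = {A1, A4}, so the common attributes are not a superkey of either fragment. The join is lossy.

No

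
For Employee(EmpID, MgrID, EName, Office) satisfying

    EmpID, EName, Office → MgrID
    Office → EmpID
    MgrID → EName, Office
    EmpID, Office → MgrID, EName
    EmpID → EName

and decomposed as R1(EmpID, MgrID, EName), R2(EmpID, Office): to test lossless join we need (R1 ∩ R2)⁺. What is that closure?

R1 ∩ R2 = {EmpID}.
EmpID → EName applies, adding EName
Closure: {EmpID, EName}.

EmpID, EName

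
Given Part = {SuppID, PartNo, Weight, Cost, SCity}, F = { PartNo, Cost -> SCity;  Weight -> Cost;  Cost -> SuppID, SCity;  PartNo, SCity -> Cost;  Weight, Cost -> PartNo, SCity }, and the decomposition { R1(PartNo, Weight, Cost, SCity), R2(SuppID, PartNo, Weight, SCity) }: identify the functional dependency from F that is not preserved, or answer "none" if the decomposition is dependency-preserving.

Cost -> SuppID, SCity

Check Cost → SuppID, SCity: no single fragment contains all of {SuppID, Cost, SCity}, and the restricted closure of {Cost} across the fragments never reaches {SuppID, SCity}.
PartNo, Cost → SCity is preserved.
Weight → Cost is preserved.
PartNo, SCity → Cost is preserved.
Weight, Cost → PartNo, SCity is preserved.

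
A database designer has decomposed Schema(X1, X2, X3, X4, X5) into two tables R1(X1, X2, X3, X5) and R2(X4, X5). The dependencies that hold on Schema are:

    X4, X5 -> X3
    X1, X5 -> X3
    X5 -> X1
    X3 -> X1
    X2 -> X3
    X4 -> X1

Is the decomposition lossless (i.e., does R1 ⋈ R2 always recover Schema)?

No

Common attributes: R1 ∩ R2 = {X5}.
Closure of {X5}: X5 → X1 applies, adding X1; X1, X5 → X3 applies, adding X3. So (X5)⁺ = {X1, X3, X5}.
The closure contains neither all of R1 = {X1, X2, X3, X5} nor all of R2 = {X4, X5}, so the common attributes are not a superkey of either fragment. The join is lossy.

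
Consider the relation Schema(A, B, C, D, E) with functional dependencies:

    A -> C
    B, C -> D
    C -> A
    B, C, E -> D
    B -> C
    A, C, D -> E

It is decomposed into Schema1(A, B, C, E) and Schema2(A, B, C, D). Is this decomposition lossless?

Common attributes: Schema1 ∩ Schema2 = {A, B, C}.
Closure of {A, B, C}: B, C → D applies, adding D; A, C, D → E applies, adding E. So (A, B, C)⁺ = {A, B, C, D, E}.
This closure contains every attribute of Schema1, so Schema1 ∩ Schema2 → Schema1. The join is lossless.

Yes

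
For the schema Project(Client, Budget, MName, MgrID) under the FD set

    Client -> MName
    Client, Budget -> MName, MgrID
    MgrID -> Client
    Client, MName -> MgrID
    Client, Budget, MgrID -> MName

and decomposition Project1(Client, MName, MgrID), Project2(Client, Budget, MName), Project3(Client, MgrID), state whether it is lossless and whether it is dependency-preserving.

lossless and dependency-preserving

Lossless test (chase): Rows 1 and 3 agree on Client; apply Client→MName and equate their MName entries. Rows 1 and 2 agree on Client, MName; apply Client, MName→MgrID and equate their MgrID entries. Row 2 is now all distinguished symbols — the join is lossless.
Dependency preservation: Client, Budget → MName, MgrID; Client, Budget, MgrID → MName are not contained in any single fragment, but the restricted closure of each left-hand side across the fragments still reaches the right-hand side; the remaining FDs each lie inside some fragment. All dependencies are preserved.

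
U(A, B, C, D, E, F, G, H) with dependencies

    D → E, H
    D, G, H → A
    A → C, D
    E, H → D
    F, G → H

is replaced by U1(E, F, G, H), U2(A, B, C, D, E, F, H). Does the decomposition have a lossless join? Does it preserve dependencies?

lossy and not dependency-preserving

Lossless test: (E, F, H)⁺ = {D, E, F, H}, which is a superkey of neither fragment — lossy.
Dependency preservation: the restricted closure of {D, G, H} across the fragments never reaches {A}, so D, G, H → A cannot be enforced without a join — not preserved.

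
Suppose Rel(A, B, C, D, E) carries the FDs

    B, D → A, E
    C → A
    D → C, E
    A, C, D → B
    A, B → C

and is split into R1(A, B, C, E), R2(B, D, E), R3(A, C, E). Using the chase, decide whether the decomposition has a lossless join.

Chase test. Columns are A, B, C, D, E; row i has aⱼ where attribute j ∈ Ri, else bᵢⱼ.
Initial tableau (one row per fragment):
  row 1: a1 a2 a3 b14 a5
  row 2: b21 a2 b23 a4 a5
  row 3: a1 b32 a3 b34 a5
No row becomes fully distinguished — the join is lossy.

No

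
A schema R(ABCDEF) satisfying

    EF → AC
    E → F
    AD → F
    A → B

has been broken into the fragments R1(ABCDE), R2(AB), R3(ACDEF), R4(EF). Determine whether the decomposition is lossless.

Chase test. Columns are ABCDEF; row i has aⱼ where attribute j ∈ Ri, else bᵢⱼ.
Initial tableau (one row per fragment):
  row 1: a1 a2 a3 a4 a5 b16
  row 2: a1 a2 b23 b24 b25 b26
  row 3: a1 b32 a3 a4 a5 a6
  row 4: b41 b42 b43 b44 a5 a6
Rows 3 and 4 agree on EF; apply EF→AC and equate their AC entries.
Rows 1 and 3 agree on E; apply E→F and equate their F entries.
Rows 1 and 3 agree on A; apply A→B and equate their B entries.
Rows 1 and 4 agree on A; apply A→B and equate their B entries.
Row 1 is now all distinguished symbols — the join is lossless.

Yes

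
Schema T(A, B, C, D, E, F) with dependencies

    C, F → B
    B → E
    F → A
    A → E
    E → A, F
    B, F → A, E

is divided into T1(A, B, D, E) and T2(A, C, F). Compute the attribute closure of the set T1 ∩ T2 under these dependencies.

A, E, F

T1 ∩ T2 = {A}.
A → E applies, adding E
E → A, F applies, adding F
Closure: {A, E, F}.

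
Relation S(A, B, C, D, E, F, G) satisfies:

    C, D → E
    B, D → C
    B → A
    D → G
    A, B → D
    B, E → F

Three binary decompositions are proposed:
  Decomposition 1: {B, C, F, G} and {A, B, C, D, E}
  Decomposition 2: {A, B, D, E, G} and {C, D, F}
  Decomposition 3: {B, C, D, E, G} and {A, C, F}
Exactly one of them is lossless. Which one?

Decomposition 1: common = {B, C}, closure = {A, B, C, D, E, F, G} → lossless.
Decomposition 2: common = {D}, closure = {D, G} → lossy.
Decomposition 3: common = {C}, closure = {C} → lossy.

Decomposition 1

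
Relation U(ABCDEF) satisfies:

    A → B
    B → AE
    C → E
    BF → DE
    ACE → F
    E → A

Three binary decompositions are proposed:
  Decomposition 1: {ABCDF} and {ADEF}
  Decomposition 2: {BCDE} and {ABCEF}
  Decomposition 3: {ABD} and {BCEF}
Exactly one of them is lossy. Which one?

Decomposition 3

Decomposition 1: common = {ADF}, closure = {ABDEF} → lossless.
Decomposition 2: common = {BCE}, closure = {ABCDEF} → lossless.
Decomposition 3: common = {B}, closure = {ABE} → lossy.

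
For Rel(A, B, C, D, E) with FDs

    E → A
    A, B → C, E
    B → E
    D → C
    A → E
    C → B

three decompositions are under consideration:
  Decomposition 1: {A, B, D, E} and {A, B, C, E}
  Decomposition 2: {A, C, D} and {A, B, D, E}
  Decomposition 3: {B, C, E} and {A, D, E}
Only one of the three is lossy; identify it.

Decomposition 1: common = {A, B, E}, closure = {A, B, C, E} → lossless.
Decomposition 2: common = {A, D}, closure = {A, B, C, D, E} → lossless.
Decomposition 3: common = {E}, closure = {A, E} → lossy.

Decomposition 3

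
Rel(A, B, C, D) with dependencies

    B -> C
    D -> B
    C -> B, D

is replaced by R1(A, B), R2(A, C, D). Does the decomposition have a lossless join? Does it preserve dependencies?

lossy and not dependency-preserving

Lossless test: (A)⁺ = {A}, which is a superkey of neither fragment — lossy.
Dependency preservation: the restricted closure of {B} across the fragments never reaches {C}, so B → C cannot be enforced without a join — not preserved.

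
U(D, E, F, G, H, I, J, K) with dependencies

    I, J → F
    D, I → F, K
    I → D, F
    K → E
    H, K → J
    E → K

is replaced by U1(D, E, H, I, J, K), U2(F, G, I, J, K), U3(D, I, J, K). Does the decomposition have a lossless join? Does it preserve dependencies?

lossy but dependency-preserving

Lossless test (chase): Rows 1 and 2 agree on I, J; apply I, J→F and equate their F entries. Rows 1 and 3 agree on I, J; apply I, J→F and equate their F entries. Rows 1 and 2 agree on I; apply I→D, F and equate their D, F entries. Rows 1 and 2 agree on K; apply K→E and equate their E entries. Rows 1 and 3 agree on K; apply K→E and equate their E entries. No row becomes fully distinguished — the join is lossy.
Dependency preservation: D, I → F, K; I → D, F are not contained in any single fragment, but the restricted closure of each left-hand side across the fragments still reaches the right-hand side; the remaining FDs each lie inside some fragment. All dependencies are preserved.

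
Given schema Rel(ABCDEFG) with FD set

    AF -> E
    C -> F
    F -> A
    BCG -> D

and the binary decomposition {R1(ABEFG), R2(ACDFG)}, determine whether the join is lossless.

Common attributes: R1 ∩ R2 = {AFG}.
Closure of {AFG}: AF → E applies, adding E. So (AFG)⁺ = {AEFG}.
The closure contains neither all of R1 = {ABEFG} nor all of R2 = {ACDFG}, so the common attributes are not a superkey of either fragment. The join is lossy.

No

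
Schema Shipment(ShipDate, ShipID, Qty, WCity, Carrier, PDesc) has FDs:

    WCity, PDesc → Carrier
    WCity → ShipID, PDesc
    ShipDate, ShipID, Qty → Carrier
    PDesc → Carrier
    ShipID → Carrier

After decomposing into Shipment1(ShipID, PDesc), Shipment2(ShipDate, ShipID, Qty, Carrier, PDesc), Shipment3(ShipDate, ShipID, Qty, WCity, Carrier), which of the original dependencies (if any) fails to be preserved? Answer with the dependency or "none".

Check WCity → ShipID, PDesc: no single fragment contains all of {ShipID, WCity, PDesc}, and the restricted closure of {WCity} across the fragments never reaches {ShipID, PDesc}.
WCity, PDesc → Carrier is preserved.
ShipDate, ShipID, Qty → Carrier is preserved.
PDesc → Carrier is preserved.
ShipID → Carrier is preserved.

WCity → ShipID, PDesc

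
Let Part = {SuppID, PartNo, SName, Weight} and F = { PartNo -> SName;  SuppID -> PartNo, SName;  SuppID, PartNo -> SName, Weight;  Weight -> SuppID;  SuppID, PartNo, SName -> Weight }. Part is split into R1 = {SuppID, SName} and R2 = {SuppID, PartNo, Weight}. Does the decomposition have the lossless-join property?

Yes

Common attributes: R1 ∩ R2 = {SuppID}.
Closure of {SuppID}: SuppID → PartNo, SName applies, adding PartNo, SName; SuppID, PartNo → SName, Weight applies, adding Weight. So (SuppID)⁺ = {SuppID, PartNo, SName, Weight}.
This closure contains every attribute of R1, so R1 ∩ R2 → R1. The join is lossless.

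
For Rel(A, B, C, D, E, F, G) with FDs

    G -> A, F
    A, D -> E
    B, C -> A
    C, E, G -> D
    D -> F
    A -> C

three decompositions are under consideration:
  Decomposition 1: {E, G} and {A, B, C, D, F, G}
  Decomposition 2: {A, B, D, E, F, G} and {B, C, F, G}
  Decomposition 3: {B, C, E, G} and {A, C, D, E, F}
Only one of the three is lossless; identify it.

Decomposition 2

Decomposition 1: common = {G}, closure = {A, C, F, G} → lossy.
Decomposition 2: common = {B, F, G}, closure = {A, B, C, F, G} → lossless.
Decomposition 3: common = {C, E}, closure = {C, E} → lossy.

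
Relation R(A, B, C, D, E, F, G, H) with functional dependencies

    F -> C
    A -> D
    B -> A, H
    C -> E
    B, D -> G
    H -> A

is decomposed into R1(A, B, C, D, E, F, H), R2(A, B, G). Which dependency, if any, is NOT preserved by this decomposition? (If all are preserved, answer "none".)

F → C lies within R1.
A → D lies within R1.
B → A, H lies within R1.
C → E lies within R1.
B, D → G: restricted closure across fragments reaches G.
H → A lies within R1.
Every dependency is enforceable on the fragments, so the decomposition is dependency-preserving.

none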